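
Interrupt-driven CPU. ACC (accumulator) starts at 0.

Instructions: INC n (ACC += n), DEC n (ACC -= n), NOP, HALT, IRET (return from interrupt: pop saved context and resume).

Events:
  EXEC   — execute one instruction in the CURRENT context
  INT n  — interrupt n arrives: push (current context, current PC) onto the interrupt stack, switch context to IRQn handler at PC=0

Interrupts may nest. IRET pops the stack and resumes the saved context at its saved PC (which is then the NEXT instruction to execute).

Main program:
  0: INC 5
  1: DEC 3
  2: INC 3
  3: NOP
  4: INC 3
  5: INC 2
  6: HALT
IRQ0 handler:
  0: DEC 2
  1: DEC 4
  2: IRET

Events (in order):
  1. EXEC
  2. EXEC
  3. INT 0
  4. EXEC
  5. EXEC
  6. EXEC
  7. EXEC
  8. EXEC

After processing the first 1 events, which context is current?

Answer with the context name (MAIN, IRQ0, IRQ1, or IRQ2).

Event 1 (EXEC): [MAIN] PC=0: INC 5 -> ACC=5

Answer: MAIN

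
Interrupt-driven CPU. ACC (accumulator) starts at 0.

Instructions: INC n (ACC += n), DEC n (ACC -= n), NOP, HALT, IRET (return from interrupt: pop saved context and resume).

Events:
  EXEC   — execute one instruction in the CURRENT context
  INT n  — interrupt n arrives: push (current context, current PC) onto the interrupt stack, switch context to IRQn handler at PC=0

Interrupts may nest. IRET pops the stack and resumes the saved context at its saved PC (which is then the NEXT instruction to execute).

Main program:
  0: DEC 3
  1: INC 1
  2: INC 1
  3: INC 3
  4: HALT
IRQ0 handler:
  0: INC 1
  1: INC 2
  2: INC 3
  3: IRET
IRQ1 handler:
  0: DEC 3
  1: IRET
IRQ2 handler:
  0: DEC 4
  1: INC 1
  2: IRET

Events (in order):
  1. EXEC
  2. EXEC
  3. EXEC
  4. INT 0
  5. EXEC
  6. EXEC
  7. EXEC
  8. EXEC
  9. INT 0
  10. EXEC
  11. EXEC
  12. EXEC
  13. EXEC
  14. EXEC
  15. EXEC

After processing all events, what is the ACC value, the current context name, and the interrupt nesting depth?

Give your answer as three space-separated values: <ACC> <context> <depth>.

Event 1 (EXEC): [MAIN] PC=0: DEC 3 -> ACC=-3
Event 2 (EXEC): [MAIN] PC=1: INC 1 -> ACC=-2
Event 3 (EXEC): [MAIN] PC=2: INC 1 -> ACC=-1
Event 4 (INT 0): INT 0 arrives: push (MAIN, PC=3), enter IRQ0 at PC=0 (depth now 1)
Event 5 (EXEC): [IRQ0] PC=0: INC 1 -> ACC=0
Event 6 (EXEC): [IRQ0] PC=1: INC 2 -> ACC=2
Event 7 (EXEC): [IRQ0] PC=2: INC 3 -> ACC=5
Event 8 (EXEC): [IRQ0] PC=3: IRET -> resume MAIN at PC=3 (depth now 0)
Event 9 (INT 0): INT 0 arrives: push (MAIN, PC=3), enter IRQ0 at PC=0 (depth now 1)
Event 10 (EXEC): [IRQ0] PC=0: INC 1 -> ACC=6
Event 11 (EXEC): [IRQ0] PC=1: INC 2 -> ACC=8
Event 12 (EXEC): [IRQ0] PC=2: INC 3 -> ACC=11
Event 13 (EXEC): [IRQ0] PC=3: IRET -> resume MAIN at PC=3 (depth now 0)
Event 14 (EXEC): [MAIN] PC=3: INC 3 -> ACC=14
Event 15 (EXEC): [MAIN] PC=4: HALT

Answer: 14 MAIN 0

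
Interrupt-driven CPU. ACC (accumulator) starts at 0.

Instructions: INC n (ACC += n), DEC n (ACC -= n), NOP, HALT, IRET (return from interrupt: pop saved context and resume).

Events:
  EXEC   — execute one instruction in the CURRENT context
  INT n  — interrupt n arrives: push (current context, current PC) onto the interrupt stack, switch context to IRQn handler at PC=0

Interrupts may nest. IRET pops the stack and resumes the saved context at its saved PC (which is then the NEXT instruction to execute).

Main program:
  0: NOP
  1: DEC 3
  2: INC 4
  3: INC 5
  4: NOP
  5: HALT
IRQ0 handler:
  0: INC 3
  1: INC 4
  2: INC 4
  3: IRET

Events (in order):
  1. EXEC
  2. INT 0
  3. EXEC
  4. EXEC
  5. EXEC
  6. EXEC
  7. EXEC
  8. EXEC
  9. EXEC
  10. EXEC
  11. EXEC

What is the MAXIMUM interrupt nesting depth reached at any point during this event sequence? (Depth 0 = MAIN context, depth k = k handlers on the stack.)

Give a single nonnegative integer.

Answer: 1

Derivation:
Event 1 (EXEC): [MAIN] PC=0: NOP [depth=0]
Event 2 (INT 0): INT 0 arrives: push (MAIN, PC=1), enter IRQ0 at PC=0 (depth now 1) [depth=1]
Event 3 (EXEC): [IRQ0] PC=0: INC 3 -> ACC=3 [depth=1]
Event 4 (EXEC): [IRQ0] PC=1: INC 4 -> ACC=7 [depth=1]
Event 5 (EXEC): [IRQ0] PC=2: INC 4 -> ACC=11 [depth=1]
Event 6 (EXEC): [IRQ0] PC=3: IRET -> resume MAIN at PC=1 (depth now 0) [depth=0]
Event 7 (EXEC): [MAIN] PC=1: DEC 3 -> ACC=8 [depth=0]
Event 8 (EXEC): [MAIN] PC=2: INC 4 -> ACC=12 [depth=0]
Event 9 (EXEC): [MAIN] PC=3: INC 5 -> ACC=17 [depth=0]
Event 10 (EXEC): [MAIN] PC=4: NOP [depth=0]
Event 11 (EXEC): [MAIN] PC=5: HALT [depth=0]
Max depth observed: 1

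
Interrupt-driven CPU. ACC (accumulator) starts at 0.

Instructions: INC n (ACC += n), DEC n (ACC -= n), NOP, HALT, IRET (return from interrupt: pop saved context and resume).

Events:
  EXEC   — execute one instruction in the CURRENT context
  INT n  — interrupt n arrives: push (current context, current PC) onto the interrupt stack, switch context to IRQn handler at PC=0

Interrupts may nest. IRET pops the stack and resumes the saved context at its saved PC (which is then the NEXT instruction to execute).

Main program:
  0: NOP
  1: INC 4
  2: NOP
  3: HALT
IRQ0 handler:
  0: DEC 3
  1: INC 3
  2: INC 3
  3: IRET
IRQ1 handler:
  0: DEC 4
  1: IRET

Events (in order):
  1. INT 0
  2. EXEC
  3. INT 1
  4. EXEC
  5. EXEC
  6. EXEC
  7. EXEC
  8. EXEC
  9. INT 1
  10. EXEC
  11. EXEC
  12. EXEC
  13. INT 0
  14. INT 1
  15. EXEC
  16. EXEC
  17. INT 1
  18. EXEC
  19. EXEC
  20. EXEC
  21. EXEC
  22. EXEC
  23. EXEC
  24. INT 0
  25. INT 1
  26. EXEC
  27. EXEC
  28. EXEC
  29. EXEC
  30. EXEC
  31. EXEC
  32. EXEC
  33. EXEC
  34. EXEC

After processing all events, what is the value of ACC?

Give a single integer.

Event 1 (INT 0): INT 0 arrives: push (MAIN, PC=0), enter IRQ0 at PC=0 (depth now 1)
Event 2 (EXEC): [IRQ0] PC=0: DEC 3 -> ACC=-3
Event 3 (INT 1): INT 1 arrives: push (IRQ0, PC=1), enter IRQ1 at PC=0 (depth now 2)
Event 4 (EXEC): [IRQ1] PC=0: DEC 4 -> ACC=-7
Event 5 (EXEC): [IRQ1] PC=1: IRET -> resume IRQ0 at PC=1 (depth now 1)
Event 6 (EXEC): [IRQ0] PC=1: INC 3 -> ACC=-4
Event 7 (EXEC): [IRQ0] PC=2: INC 3 -> ACC=-1
Event 8 (EXEC): [IRQ0] PC=3: IRET -> resume MAIN at PC=0 (depth now 0)
Event 9 (INT 1): INT 1 arrives: push (MAIN, PC=0), enter IRQ1 at PC=0 (depth now 1)
Event 10 (EXEC): [IRQ1] PC=0: DEC 4 -> ACC=-5
Event 11 (EXEC): [IRQ1] PC=1: IRET -> resume MAIN at PC=0 (depth now 0)
Event 12 (EXEC): [MAIN] PC=0: NOP
Event 13 (INT 0): INT 0 arrives: push (MAIN, PC=1), enter IRQ0 at PC=0 (depth now 1)
Event 14 (INT 1): INT 1 arrives: push (IRQ0, PC=0), enter IRQ1 at PC=0 (depth now 2)
Event 15 (EXEC): [IRQ1] PC=0: DEC 4 -> ACC=-9
Event 16 (EXEC): [IRQ1] PC=1: IRET -> resume IRQ0 at PC=0 (depth now 1)
Event 17 (INT 1): INT 1 arrives: push (IRQ0, PC=0), enter IRQ1 at PC=0 (depth now 2)
Event 18 (EXEC): [IRQ1] PC=0: DEC 4 -> ACC=-13
Event 19 (EXEC): [IRQ1] PC=1: IRET -> resume IRQ0 at PC=0 (depth now 1)
Event 20 (EXEC): [IRQ0] PC=0: DEC 3 -> ACC=-16
Event 21 (EXEC): [IRQ0] PC=1: INC 3 -> ACC=-13
Event 22 (EXEC): [IRQ0] PC=2: INC 3 -> ACC=-10
Event 23 (EXEC): [IRQ0] PC=3: IRET -> resume MAIN at PC=1 (depth now 0)
Event 24 (INT 0): INT 0 arrives: push (MAIN, PC=1), enter IRQ0 at PC=0 (depth now 1)
Event 25 (INT 1): INT 1 arrives: push (IRQ0, PC=0), enter IRQ1 at PC=0 (depth now 2)
Event 26 (EXEC): [IRQ1] PC=0: DEC 4 -> ACC=-14
Event 27 (EXEC): [IRQ1] PC=1: IRET -> resume IRQ0 at PC=0 (depth now 1)
Event 28 (EXEC): [IRQ0] PC=0: DEC 3 -> ACC=-17
Event 29 (EXEC): [IRQ0] PC=1: INC 3 -> ACC=-14
Event 30 (EXEC): [IRQ0] PC=2: INC 3 -> ACC=-11
Event 31 (EXEC): [IRQ0] PC=3: IRET -> resume MAIN at PC=1 (depth now 0)
Event 32 (EXEC): [MAIN] PC=1: INC 4 -> ACC=-7
Event 33 (EXEC): [MAIN] PC=2: NOP
Event 34 (EXEC): [MAIN] PC=3: HALT

Answer: -7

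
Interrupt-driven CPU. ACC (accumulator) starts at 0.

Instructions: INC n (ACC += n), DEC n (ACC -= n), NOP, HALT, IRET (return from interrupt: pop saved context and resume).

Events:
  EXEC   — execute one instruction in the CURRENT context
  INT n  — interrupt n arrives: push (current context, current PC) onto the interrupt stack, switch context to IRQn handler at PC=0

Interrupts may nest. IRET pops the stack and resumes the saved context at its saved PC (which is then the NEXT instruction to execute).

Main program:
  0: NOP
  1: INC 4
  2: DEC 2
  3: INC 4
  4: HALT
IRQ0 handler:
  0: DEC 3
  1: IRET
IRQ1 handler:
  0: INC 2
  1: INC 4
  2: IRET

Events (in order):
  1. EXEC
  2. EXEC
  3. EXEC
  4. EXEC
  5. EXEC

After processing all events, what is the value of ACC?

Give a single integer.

Event 1 (EXEC): [MAIN] PC=0: NOP
Event 2 (EXEC): [MAIN] PC=1: INC 4 -> ACC=4
Event 3 (EXEC): [MAIN] PC=2: DEC 2 -> ACC=2
Event 4 (EXEC): [MAIN] PC=3: INC 4 -> ACC=6
Event 5 (EXEC): [MAIN] PC=4: HALT

Answer: 6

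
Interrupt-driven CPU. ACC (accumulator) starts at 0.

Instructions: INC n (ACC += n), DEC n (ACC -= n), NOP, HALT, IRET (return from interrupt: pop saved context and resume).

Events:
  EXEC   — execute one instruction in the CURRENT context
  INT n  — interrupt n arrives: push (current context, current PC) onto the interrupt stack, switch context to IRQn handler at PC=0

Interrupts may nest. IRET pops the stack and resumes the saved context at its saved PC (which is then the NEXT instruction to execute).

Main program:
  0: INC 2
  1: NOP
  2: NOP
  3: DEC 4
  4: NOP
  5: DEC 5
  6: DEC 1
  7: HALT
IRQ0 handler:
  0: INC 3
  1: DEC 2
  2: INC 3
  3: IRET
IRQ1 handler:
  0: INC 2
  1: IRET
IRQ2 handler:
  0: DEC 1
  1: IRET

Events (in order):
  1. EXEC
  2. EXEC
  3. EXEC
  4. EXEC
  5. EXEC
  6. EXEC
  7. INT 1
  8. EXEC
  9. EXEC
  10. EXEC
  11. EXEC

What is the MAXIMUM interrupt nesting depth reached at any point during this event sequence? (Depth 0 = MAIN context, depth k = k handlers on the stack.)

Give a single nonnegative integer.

Event 1 (EXEC): [MAIN] PC=0: INC 2 -> ACC=2 [depth=0]
Event 2 (EXEC): [MAIN] PC=1: NOP [depth=0]
Event 3 (EXEC): [MAIN] PC=2: NOP [depth=0]
Event 4 (EXEC): [MAIN] PC=3: DEC 4 -> ACC=-2 [depth=0]
Event 5 (EXEC): [MAIN] PC=4: NOP [depth=0]
Event 6 (EXEC): [MAIN] PC=5: DEC 5 -> ACC=-7 [depth=0]
Event 7 (INT 1): INT 1 arrives: push (MAIN, PC=6), enter IRQ1 at PC=0 (depth now 1) [depth=1]
Event 8 (EXEC): [IRQ1] PC=0: INC 2 -> ACC=-5 [depth=1]
Event 9 (EXEC): [IRQ1] PC=1: IRET -> resume MAIN at PC=6 (depth now 0) [depth=0]
Event 10 (EXEC): [MAIN] PC=6: DEC 1 -> ACC=-6 [depth=0]
Event 11 (EXEC): [MAIN] PC=7: HALT [depth=0]
Max depth observed: 1

Answer: 1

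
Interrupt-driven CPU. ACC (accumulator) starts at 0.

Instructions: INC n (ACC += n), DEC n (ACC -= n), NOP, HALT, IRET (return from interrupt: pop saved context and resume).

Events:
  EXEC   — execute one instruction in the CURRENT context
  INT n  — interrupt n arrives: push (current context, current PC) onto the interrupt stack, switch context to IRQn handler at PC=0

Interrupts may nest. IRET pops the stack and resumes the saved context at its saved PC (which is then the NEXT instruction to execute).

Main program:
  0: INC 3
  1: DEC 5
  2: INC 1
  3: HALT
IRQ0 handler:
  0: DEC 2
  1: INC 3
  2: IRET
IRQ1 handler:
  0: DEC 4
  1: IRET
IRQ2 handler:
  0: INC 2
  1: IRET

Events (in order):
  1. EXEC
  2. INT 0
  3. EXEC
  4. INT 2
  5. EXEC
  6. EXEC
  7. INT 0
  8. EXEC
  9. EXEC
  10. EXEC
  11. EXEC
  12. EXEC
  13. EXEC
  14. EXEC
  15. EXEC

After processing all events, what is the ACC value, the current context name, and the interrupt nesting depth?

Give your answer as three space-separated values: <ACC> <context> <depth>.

Answer: 3 MAIN 0

Derivation:
Event 1 (EXEC): [MAIN] PC=0: INC 3 -> ACC=3
Event 2 (INT 0): INT 0 arrives: push (MAIN, PC=1), enter IRQ0 at PC=0 (depth now 1)
Event 3 (EXEC): [IRQ0] PC=0: DEC 2 -> ACC=1
Event 4 (INT 2): INT 2 arrives: push (IRQ0, PC=1), enter IRQ2 at PC=0 (depth now 2)
Event 5 (EXEC): [IRQ2] PC=0: INC 2 -> ACC=3
Event 6 (EXEC): [IRQ2] PC=1: IRET -> resume IRQ0 at PC=1 (depth now 1)
Event 7 (INT 0): INT 0 arrives: push (IRQ0, PC=1), enter IRQ0 at PC=0 (depth now 2)
Event 8 (EXEC): [IRQ0] PC=0: DEC 2 -> ACC=1
Event 9 (EXEC): [IRQ0] PC=1: INC 3 -> ACC=4
Event 10 (EXEC): [IRQ0] PC=2: IRET -> resume IRQ0 at PC=1 (depth now 1)
Event 11 (EXEC): [IRQ0] PC=1: INC 3 -> ACC=7
Event 12 (EXEC): [IRQ0] PC=2: IRET -> resume MAIN at PC=1 (depth now 0)
Event 13 (EXEC): [MAIN] PC=1: DEC 5 -> ACC=2
Event 14 (EXEC): [MAIN] PC=2: INC 1 -> ACC=3
Event 15 (EXEC): [MAIN] PC=3: HALT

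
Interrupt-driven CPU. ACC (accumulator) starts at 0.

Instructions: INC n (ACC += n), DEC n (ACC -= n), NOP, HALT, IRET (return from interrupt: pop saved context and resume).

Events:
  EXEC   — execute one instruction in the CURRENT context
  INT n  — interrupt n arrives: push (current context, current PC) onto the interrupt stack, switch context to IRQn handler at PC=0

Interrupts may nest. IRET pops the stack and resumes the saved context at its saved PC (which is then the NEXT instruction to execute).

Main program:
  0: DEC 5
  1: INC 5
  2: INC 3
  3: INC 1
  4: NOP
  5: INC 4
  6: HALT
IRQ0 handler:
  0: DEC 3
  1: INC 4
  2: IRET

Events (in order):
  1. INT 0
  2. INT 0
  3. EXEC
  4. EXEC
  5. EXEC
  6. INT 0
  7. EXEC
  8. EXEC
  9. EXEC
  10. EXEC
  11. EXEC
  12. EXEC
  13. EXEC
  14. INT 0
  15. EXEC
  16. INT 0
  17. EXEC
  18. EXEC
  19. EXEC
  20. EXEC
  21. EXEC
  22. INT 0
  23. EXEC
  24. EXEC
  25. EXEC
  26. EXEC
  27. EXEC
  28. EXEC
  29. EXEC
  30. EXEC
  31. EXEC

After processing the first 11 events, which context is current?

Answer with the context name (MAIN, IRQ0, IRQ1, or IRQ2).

Event 1 (INT 0): INT 0 arrives: push (MAIN, PC=0), enter IRQ0 at PC=0 (depth now 1)
Event 2 (INT 0): INT 0 arrives: push (IRQ0, PC=0), enter IRQ0 at PC=0 (depth now 2)
Event 3 (EXEC): [IRQ0] PC=0: DEC 3 -> ACC=-3
Event 4 (EXEC): [IRQ0] PC=1: INC 4 -> ACC=1
Event 5 (EXEC): [IRQ0] PC=2: IRET -> resume IRQ0 at PC=0 (depth now 1)
Event 6 (INT 0): INT 0 arrives: push (IRQ0, PC=0), enter IRQ0 at PC=0 (depth now 2)
Event 7 (EXEC): [IRQ0] PC=0: DEC 3 -> ACC=-2
Event 8 (EXEC): [IRQ0] PC=1: INC 4 -> ACC=2
Event 9 (EXEC): [IRQ0] PC=2: IRET -> resume IRQ0 at PC=0 (depth now 1)
Event 10 (EXEC): [IRQ0] PC=0: DEC 3 -> ACC=-1
Event 11 (EXEC): [IRQ0] PC=1: INC 4 -> ACC=3

Answer: IRQ0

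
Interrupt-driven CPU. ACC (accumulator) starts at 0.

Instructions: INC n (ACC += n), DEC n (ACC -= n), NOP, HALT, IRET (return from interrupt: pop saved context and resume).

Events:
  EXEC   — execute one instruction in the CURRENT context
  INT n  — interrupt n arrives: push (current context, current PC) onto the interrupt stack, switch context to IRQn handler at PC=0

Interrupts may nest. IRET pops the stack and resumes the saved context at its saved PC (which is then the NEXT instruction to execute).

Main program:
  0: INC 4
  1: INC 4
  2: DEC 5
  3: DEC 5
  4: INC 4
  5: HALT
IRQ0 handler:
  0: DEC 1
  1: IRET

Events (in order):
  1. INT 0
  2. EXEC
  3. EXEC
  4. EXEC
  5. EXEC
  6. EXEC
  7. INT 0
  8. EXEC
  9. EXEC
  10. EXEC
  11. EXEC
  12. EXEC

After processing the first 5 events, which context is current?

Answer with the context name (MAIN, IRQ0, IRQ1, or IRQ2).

Answer: MAIN

Derivation:
Event 1 (INT 0): INT 0 arrives: push (MAIN, PC=0), enter IRQ0 at PC=0 (depth now 1)
Event 2 (EXEC): [IRQ0] PC=0: DEC 1 -> ACC=-1
Event 3 (EXEC): [IRQ0] PC=1: IRET -> resume MAIN at PC=0 (depth now 0)
Event 4 (EXEC): [MAIN] PC=0: INC 4 -> ACC=3
Event 5 (EXEC): [MAIN] PC=1: INC 4 -> ACC=7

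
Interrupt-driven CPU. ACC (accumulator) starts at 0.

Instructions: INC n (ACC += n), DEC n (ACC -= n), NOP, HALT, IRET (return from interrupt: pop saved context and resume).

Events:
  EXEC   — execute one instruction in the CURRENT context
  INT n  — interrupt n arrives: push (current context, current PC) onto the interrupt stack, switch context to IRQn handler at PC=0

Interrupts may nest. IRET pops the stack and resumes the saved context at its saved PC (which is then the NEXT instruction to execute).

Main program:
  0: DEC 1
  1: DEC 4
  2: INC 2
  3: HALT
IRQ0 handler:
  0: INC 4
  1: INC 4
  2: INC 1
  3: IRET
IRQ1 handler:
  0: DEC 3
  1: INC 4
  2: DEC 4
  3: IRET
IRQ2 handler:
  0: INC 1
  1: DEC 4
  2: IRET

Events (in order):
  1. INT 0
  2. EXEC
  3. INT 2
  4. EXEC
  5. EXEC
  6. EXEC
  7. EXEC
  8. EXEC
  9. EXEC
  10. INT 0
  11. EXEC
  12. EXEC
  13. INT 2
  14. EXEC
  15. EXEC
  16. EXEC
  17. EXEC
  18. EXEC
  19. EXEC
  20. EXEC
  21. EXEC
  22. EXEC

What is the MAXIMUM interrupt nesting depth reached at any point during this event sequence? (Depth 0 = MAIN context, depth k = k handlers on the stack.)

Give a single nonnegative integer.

Answer: 2

Derivation:
Event 1 (INT 0): INT 0 arrives: push (MAIN, PC=0), enter IRQ0 at PC=0 (depth now 1) [depth=1]
Event 2 (EXEC): [IRQ0] PC=0: INC 4 -> ACC=4 [depth=1]
Event 3 (INT 2): INT 2 arrives: push (IRQ0, PC=1), enter IRQ2 at PC=0 (depth now 2) [depth=2]
Event 4 (EXEC): [IRQ2] PC=0: INC 1 -> ACC=5 [depth=2]
Event 5 (EXEC): [IRQ2] PC=1: DEC 4 -> ACC=1 [depth=2]
Event 6 (EXEC): [IRQ2] PC=2: IRET -> resume IRQ0 at PC=1 (depth now 1) [depth=1]
Event 7 (EXEC): [IRQ0] PC=1: INC 4 -> ACC=5 [depth=1]
Event 8 (EXEC): [IRQ0] PC=2: INC 1 -> ACC=6 [depth=1]
Event 9 (EXEC): [IRQ0] PC=3: IRET -> resume MAIN at PC=0 (depth now 0) [depth=0]
Event 10 (INT 0): INT 0 arrives: push (MAIN, PC=0), enter IRQ0 at PC=0 (depth now 1) [depth=1]
Event 11 (EXEC): [IRQ0] PC=0: INC 4 -> ACC=10 [depth=1]
Event 12 (EXEC): [IRQ0] PC=1: INC 4 -> ACC=14 [depth=1]
Event 13 (INT 2): INT 2 arrives: push (IRQ0, PC=2), enter IRQ2 at PC=0 (depth now 2) [depth=2]
Event 14 (EXEC): [IRQ2] PC=0: INC 1 -> ACC=15 [depth=2]
Event 15 (EXEC): [IRQ2] PC=1: DEC 4 -> ACC=11 [depth=2]
Event 16 (EXEC): [IRQ2] PC=2: IRET -> resume IRQ0 at PC=2 (depth now 1) [depth=1]
Event 17 (EXEC): [IRQ0] PC=2: INC 1 -> ACC=12 [depth=1]
Event 18 (EXEC): [IRQ0] PC=3: IRET -> resume MAIN at PC=0 (depth now 0) [depth=0]
Event 19 (EXEC): [MAIN] PC=0: DEC 1 -> ACC=11 [depth=0]
Event 20 (EXEC): [MAIN] PC=1: DEC 4 -> ACC=7 [depth=0]
Event 21 (EXEC): [MAIN] PC=2: INC 2 -> ACC=9 [depth=0]
Event 22 (EXEC): [MAIN] PC=3: HALT [depth=0]
Max depth observed: 2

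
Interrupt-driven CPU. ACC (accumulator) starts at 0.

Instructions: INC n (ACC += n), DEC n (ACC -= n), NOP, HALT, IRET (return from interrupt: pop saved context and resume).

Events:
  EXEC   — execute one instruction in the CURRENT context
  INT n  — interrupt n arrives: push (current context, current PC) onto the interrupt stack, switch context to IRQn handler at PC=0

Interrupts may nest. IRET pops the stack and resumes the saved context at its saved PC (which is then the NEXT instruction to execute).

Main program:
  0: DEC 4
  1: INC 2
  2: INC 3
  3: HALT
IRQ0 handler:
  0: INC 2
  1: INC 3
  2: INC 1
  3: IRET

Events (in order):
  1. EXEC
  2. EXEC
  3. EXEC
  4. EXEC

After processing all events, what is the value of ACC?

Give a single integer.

Event 1 (EXEC): [MAIN] PC=0: DEC 4 -> ACC=-4
Event 2 (EXEC): [MAIN] PC=1: INC 2 -> ACC=-2
Event 3 (EXEC): [MAIN] PC=2: INC 3 -> ACC=1
Event 4 (EXEC): [MAIN] PC=3: HALT

Answer: 1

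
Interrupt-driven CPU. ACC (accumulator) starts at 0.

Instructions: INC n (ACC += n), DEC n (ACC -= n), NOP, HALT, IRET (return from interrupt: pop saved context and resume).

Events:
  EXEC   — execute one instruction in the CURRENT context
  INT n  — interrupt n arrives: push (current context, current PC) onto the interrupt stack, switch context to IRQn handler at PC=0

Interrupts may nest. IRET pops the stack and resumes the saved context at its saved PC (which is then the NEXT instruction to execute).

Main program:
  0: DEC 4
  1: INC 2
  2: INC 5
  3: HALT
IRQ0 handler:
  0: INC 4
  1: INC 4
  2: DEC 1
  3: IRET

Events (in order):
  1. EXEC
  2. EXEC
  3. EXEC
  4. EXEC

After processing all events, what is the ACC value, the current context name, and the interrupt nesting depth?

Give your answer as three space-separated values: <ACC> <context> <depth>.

Answer: 3 MAIN 0

Derivation:
Event 1 (EXEC): [MAIN] PC=0: DEC 4 -> ACC=-4
Event 2 (EXEC): [MAIN] PC=1: INC 2 -> ACC=-2
Event 3 (EXEC): [MAIN] PC=2: INC 5 -> ACC=3
Event 4 (EXEC): [MAIN] PC=3: HALT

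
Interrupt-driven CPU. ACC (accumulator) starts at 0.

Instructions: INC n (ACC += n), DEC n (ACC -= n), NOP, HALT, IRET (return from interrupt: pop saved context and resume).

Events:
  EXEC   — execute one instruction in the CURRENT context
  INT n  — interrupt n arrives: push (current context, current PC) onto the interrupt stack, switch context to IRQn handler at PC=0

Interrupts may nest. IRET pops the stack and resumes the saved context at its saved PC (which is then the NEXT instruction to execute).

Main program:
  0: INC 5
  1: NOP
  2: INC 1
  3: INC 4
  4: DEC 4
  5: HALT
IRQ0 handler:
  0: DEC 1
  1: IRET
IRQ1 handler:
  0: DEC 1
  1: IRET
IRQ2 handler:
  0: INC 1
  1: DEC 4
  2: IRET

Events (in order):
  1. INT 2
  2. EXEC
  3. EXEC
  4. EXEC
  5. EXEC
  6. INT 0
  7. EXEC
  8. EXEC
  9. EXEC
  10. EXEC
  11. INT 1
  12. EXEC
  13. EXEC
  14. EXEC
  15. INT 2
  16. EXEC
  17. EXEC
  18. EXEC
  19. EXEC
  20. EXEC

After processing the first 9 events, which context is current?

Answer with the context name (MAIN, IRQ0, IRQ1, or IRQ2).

Answer: MAIN

Derivation:
Event 1 (INT 2): INT 2 arrives: push (MAIN, PC=0), enter IRQ2 at PC=0 (depth now 1)
Event 2 (EXEC): [IRQ2] PC=0: INC 1 -> ACC=1
Event 3 (EXEC): [IRQ2] PC=1: DEC 4 -> ACC=-3
Event 4 (EXEC): [IRQ2] PC=2: IRET -> resume MAIN at PC=0 (depth now 0)
Event 5 (EXEC): [MAIN] PC=0: INC 5 -> ACC=2
Event 6 (INT 0): INT 0 arrives: push (MAIN, PC=1), enter IRQ0 at PC=0 (depth now 1)
Event 7 (EXEC): [IRQ0] PC=0: DEC 1 -> ACC=1
Event 8 (EXEC): [IRQ0] PC=1: IRET -> resume MAIN at PC=1 (depth now 0)
Event 9 (EXEC): [MAIN] PC=1: NOP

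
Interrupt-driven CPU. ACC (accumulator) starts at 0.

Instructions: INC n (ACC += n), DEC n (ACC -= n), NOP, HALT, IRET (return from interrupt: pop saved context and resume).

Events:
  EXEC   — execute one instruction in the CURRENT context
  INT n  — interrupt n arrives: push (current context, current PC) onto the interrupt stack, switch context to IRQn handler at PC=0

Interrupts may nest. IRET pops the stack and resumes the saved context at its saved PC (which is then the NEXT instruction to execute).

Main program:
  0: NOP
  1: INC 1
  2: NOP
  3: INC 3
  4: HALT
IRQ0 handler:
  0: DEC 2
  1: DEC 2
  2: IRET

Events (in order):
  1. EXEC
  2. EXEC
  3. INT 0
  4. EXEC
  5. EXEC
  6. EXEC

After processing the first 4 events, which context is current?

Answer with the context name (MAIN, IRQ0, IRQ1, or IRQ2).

Answer: IRQ0

Derivation:
Event 1 (EXEC): [MAIN] PC=0: NOP
Event 2 (EXEC): [MAIN] PC=1: INC 1 -> ACC=1
Event 3 (INT 0): INT 0 arrives: push (MAIN, PC=2), enter IRQ0 at PC=0 (depth now 1)
Event 4 (EXEC): [IRQ0] PC=0: DEC 2 -> ACC=-1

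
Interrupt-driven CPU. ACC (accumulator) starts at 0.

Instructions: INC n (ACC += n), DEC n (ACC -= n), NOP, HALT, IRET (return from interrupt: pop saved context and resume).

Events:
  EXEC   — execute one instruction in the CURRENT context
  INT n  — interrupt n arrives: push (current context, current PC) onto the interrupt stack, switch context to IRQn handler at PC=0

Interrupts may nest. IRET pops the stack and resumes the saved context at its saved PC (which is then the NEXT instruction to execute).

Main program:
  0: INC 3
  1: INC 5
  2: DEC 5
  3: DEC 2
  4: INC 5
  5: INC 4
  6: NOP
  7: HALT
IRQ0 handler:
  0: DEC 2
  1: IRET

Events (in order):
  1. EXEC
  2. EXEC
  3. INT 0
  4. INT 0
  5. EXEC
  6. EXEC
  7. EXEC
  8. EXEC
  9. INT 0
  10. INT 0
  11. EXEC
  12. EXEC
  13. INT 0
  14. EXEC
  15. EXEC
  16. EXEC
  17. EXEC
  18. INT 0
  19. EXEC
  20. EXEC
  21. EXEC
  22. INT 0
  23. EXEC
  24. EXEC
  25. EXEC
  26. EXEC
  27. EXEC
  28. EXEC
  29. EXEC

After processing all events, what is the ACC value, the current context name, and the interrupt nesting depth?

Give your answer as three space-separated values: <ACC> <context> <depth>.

Answer: -4 MAIN 0

Derivation:
Event 1 (EXEC): [MAIN] PC=0: INC 3 -> ACC=3
Event 2 (EXEC): [MAIN] PC=1: INC 5 -> ACC=8
Event 3 (INT 0): INT 0 arrives: push (MAIN, PC=2), enter IRQ0 at PC=0 (depth now 1)
Event 4 (INT 0): INT 0 arrives: push (IRQ0, PC=0), enter IRQ0 at PC=0 (depth now 2)
Event 5 (EXEC): [IRQ0] PC=0: DEC 2 -> ACC=6
Event 6 (EXEC): [IRQ0] PC=1: IRET -> resume IRQ0 at PC=0 (depth now 1)
Event 7 (EXEC): [IRQ0] PC=0: DEC 2 -> ACC=4
Event 8 (EXEC): [IRQ0] PC=1: IRET -> resume MAIN at PC=2 (depth now 0)
Event 9 (INT 0): INT 0 arrives: push (MAIN, PC=2), enter IRQ0 at PC=0 (depth now 1)
Event 10 (INT 0): INT 0 arrives: push (IRQ0, PC=0), enter IRQ0 at PC=0 (depth now 2)
Event 11 (EXEC): [IRQ0] PC=0: DEC 2 -> ACC=2
Event 12 (EXEC): [IRQ0] PC=1: IRET -> resume IRQ0 at PC=0 (depth now 1)
Event 13 (INT 0): INT 0 arrives: push (IRQ0, PC=0), enter IRQ0 at PC=0 (depth now 2)
Event 14 (EXEC): [IRQ0] PC=0: DEC 2 -> ACC=0
Event 15 (EXEC): [IRQ0] PC=1: IRET -> resume IRQ0 at PC=0 (depth now 1)
Event 16 (EXEC): [IRQ0] PC=0: DEC 2 -> ACC=-2
Event 17 (EXEC): [IRQ0] PC=1: IRET -> resume MAIN at PC=2 (depth now 0)
Event 18 (INT 0): INT 0 arrives: push (MAIN, PC=2), enter IRQ0 at PC=0 (depth now 1)
Event 19 (EXEC): [IRQ0] PC=0: DEC 2 -> ACC=-4
Event 20 (EXEC): [IRQ0] PC=1: IRET -> resume MAIN at PC=2 (depth now 0)
Event 21 (EXEC): [MAIN] PC=2: DEC 5 -> ACC=-9
Event 22 (INT 0): INT 0 arrives: push (MAIN, PC=3), enter IRQ0 at PC=0 (depth now 1)
Event 23 (EXEC): [IRQ0] PC=0: DEC 2 -> ACC=-11
Event 24 (EXEC): [IRQ0] PC=1: IRET -> resume MAIN at PC=3 (depth now 0)
Event 25 (EXEC): [MAIN] PC=3: DEC 2 -> ACC=-13
Event 26 (EXEC): [MAIN] PC=4: INC 5 -> ACC=-8
Event 27 (EXEC): [MAIN] PC=5: INC 4 -> ACC=-4
Event 28 (EXEC): [MAIN] PC=6: NOP
Event 29 (EXEC): [MAIN] PC=7: HALT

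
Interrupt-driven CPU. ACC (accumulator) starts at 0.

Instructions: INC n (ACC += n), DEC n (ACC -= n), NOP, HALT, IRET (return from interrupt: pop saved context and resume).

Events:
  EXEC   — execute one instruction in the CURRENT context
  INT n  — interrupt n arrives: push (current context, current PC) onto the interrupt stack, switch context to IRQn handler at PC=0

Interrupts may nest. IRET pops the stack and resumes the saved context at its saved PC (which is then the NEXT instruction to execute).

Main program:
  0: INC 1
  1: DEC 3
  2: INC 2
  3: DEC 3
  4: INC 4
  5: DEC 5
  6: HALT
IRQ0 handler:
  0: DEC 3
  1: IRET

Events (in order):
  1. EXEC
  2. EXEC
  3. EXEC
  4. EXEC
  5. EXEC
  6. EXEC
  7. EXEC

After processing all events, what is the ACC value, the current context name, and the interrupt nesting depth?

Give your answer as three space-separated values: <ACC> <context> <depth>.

Event 1 (EXEC): [MAIN] PC=0: INC 1 -> ACC=1
Event 2 (EXEC): [MAIN] PC=1: DEC 3 -> ACC=-2
Event 3 (EXEC): [MAIN] PC=2: INC 2 -> ACC=0
Event 4 (EXEC): [MAIN] PC=3: DEC 3 -> ACC=-3
Event 5 (EXEC): [MAIN] PC=4: INC 4 -> ACC=1
Event 6 (EXEC): [MAIN] PC=5: DEC 5 -> ACC=-4
Event 7 (EXEC): [MAIN] PC=6: HALT

Answer: -4 MAIN 0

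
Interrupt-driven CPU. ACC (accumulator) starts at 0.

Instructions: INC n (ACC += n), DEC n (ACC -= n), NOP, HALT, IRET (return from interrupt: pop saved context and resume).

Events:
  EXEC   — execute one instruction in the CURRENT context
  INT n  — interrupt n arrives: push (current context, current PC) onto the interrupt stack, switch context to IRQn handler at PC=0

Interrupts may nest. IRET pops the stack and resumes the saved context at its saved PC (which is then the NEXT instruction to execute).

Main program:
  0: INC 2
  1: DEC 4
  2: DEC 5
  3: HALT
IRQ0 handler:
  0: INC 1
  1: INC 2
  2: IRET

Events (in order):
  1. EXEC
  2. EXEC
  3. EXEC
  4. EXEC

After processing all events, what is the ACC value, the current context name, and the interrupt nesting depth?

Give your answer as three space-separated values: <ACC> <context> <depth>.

Event 1 (EXEC): [MAIN] PC=0: INC 2 -> ACC=2
Event 2 (EXEC): [MAIN] PC=1: DEC 4 -> ACC=-2
Event 3 (EXEC): [MAIN] PC=2: DEC 5 -> ACC=-7
Event 4 (EXEC): [MAIN] PC=3: HALT

Answer: -7 MAIN 0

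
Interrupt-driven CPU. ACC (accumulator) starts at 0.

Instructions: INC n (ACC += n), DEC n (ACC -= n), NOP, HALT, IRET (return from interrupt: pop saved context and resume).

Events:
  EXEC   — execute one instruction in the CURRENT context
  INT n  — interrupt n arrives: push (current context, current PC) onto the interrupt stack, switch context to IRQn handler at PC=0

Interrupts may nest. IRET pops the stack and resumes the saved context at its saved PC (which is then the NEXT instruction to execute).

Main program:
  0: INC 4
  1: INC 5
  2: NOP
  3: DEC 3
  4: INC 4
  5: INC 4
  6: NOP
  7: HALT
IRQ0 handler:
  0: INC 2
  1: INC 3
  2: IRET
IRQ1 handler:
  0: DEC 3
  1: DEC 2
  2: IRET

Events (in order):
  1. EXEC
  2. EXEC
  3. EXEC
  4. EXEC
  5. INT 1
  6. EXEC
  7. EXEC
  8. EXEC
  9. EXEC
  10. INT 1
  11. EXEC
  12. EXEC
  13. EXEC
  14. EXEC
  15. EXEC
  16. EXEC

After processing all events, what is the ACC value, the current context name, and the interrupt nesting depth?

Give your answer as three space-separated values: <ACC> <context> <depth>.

Event 1 (EXEC): [MAIN] PC=0: INC 4 -> ACC=4
Event 2 (EXEC): [MAIN] PC=1: INC 5 -> ACC=9
Event 3 (EXEC): [MAIN] PC=2: NOP
Event 4 (EXEC): [MAIN] PC=3: DEC 3 -> ACC=6
Event 5 (INT 1): INT 1 arrives: push (MAIN, PC=4), enter IRQ1 at PC=0 (depth now 1)
Event 6 (EXEC): [IRQ1] PC=0: DEC 3 -> ACC=3
Event 7 (EXEC): [IRQ1] PC=1: DEC 2 -> ACC=1
Event 8 (EXEC): [IRQ1] PC=2: IRET -> resume MAIN at PC=4 (depth now 0)
Event 9 (EXEC): [MAIN] PC=4: INC 4 -> ACC=5
Event 10 (INT 1): INT 1 arrives: push (MAIN, PC=5), enter IRQ1 at PC=0 (depth now 1)
Event 11 (EXEC): [IRQ1] PC=0: DEC 3 -> ACC=2
Event 12 (EXEC): [IRQ1] PC=1: DEC 2 -> ACC=0
Event 13 (EXEC): [IRQ1] PC=2: IRET -> resume MAIN at PC=5 (depth now 0)
Event 14 (EXEC): [MAIN] PC=5: INC 4 -> ACC=4
Event 15 (EXEC): [MAIN] PC=6: NOP
Event 16 (EXEC): [MAIN] PC=7: HALT

Answer: 4 MAIN 0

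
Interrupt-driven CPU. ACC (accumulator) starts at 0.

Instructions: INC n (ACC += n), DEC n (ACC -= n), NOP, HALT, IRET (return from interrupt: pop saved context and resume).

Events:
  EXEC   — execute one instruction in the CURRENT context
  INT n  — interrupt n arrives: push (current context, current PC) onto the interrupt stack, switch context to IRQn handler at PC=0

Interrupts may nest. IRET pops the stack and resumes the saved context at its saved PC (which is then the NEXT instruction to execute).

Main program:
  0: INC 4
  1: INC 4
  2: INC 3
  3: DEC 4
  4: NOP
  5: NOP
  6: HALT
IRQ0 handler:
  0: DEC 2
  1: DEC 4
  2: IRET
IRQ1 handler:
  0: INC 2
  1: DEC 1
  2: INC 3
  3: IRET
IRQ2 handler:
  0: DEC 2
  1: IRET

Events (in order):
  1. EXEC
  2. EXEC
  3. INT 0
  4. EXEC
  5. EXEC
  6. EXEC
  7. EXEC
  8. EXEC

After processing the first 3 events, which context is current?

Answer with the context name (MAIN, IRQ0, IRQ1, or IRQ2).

Event 1 (EXEC): [MAIN] PC=0: INC 4 -> ACC=4
Event 2 (EXEC): [MAIN] PC=1: INC 4 -> ACC=8
Event 3 (INT 0): INT 0 arrives: push (MAIN, PC=2), enter IRQ0 at PC=0 (depth now 1)

Answer: IRQ0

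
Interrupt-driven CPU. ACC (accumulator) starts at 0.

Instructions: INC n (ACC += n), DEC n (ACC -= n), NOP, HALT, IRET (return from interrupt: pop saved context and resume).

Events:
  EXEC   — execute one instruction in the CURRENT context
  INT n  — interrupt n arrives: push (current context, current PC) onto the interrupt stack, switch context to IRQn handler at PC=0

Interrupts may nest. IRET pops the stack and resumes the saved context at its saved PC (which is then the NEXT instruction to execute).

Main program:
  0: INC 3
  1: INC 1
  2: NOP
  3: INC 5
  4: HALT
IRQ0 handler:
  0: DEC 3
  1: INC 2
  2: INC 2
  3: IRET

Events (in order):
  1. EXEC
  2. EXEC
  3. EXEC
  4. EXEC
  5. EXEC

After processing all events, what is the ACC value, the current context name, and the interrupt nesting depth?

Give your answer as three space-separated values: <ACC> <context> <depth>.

Event 1 (EXEC): [MAIN] PC=0: INC 3 -> ACC=3
Event 2 (EXEC): [MAIN] PC=1: INC 1 -> ACC=4
Event 3 (EXEC): [MAIN] PC=2: NOP
Event 4 (EXEC): [MAIN] PC=3: INC 5 -> ACC=9
Event 5 (EXEC): [MAIN] PC=4: HALT

Answer: 9 MAIN 0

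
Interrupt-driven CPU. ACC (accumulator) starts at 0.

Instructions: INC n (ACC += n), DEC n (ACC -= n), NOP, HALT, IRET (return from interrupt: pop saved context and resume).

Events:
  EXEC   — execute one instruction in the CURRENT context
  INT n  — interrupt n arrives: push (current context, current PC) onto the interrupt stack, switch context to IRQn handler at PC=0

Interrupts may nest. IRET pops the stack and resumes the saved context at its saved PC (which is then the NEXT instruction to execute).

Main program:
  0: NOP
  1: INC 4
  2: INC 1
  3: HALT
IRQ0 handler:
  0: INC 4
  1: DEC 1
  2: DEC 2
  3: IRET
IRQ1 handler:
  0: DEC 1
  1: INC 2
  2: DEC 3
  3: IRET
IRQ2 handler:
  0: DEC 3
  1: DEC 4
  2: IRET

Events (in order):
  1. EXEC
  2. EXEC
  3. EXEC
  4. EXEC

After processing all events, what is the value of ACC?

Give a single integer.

Event 1 (EXEC): [MAIN] PC=0: NOP
Event 2 (EXEC): [MAIN] PC=1: INC 4 -> ACC=4
Event 3 (EXEC): [MAIN] PC=2: INC 1 -> ACC=5
Event 4 (EXEC): [MAIN] PC=3: HALT

Answer: 5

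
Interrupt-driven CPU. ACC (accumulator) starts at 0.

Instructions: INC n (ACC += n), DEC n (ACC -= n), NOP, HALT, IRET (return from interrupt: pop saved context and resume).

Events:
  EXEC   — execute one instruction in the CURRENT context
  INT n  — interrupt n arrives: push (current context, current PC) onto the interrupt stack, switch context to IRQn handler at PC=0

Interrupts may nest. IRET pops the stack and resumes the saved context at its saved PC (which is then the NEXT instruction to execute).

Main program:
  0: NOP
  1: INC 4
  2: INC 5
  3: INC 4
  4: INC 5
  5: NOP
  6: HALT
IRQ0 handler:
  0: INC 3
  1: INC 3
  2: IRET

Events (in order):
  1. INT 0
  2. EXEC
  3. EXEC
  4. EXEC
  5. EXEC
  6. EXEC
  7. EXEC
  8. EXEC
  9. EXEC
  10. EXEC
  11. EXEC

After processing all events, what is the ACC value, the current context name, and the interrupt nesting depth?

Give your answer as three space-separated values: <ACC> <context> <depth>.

Event 1 (INT 0): INT 0 arrives: push (MAIN, PC=0), enter IRQ0 at PC=0 (depth now 1)
Event 2 (EXEC): [IRQ0] PC=0: INC 3 -> ACC=3
Event 3 (EXEC): [IRQ0] PC=1: INC 3 -> ACC=6
Event 4 (EXEC): [IRQ0] PC=2: IRET -> resume MAIN at PC=0 (depth now 0)
Event 5 (EXEC): [MAIN] PC=0: NOP
Event 6 (EXEC): [MAIN] PC=1: INC 4 -> ACC=10
Event 7 (EXEC): [MAIN] PC=2: INC 5 -> ACC=15
Event 8 (EXEC): [MAIN] PC=3: INC 4 -> ACC=19
Event 9 (EXEC): [MAIN] PC=4: INC 5 -> ACC=24
Event 10 (EXEC): [MAIN] PC=5: NOP
Event 11 (EXEC): [MAIN] PC=6: HALT

Answer: 24 MAIN 0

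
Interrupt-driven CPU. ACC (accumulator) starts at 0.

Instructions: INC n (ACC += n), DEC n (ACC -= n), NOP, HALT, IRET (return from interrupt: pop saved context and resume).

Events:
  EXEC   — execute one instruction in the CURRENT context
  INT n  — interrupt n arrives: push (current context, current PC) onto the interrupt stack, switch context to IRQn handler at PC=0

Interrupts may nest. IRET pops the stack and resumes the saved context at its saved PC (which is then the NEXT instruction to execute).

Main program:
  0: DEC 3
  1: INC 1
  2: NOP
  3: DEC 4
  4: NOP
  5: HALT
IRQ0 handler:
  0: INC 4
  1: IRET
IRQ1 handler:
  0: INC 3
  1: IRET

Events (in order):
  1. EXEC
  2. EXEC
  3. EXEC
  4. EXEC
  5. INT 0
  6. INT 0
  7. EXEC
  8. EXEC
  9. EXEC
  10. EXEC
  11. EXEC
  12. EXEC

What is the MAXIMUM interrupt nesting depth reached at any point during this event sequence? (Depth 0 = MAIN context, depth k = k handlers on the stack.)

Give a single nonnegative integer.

Answer: 2

Derivation:
Event 1 (EXEC): [MAIN] PC=0: DEC 3 -> ACC=-3 [depth=0]
Event 2 (EXEC): [MAIN] PC=1: INC 1 -> ACC=-2 [depth=0]
Event 3 (EXEC): [MAIN] PC=2: NOP [depth=0]
Event 4 (EXEC): [MAIN] PC=3: DEC 4 -> ACC=-6 [depth=0]
Event 5 (INT 0): INT 0 arrives: push (MAIN, PC=4), enter IRQ0 at PC=0 (depth now 1) [depth=1]
Event 6 (INT 0): INT 0 arrives: push (IRQ0, PC=0), enter IRQ0 at PC=0 (depth now 2) [depth=2]
Event 7 (EXEC): [IRQ0] PC=0: INC 4 -> ACC=-2 [depth=2]
Event 8 (EXEC): [IRQ0] PC=1: IRET -> resume IRQ0 at PC=0 (depth now 1) [depth=1]
Event 9 (EXEC): [IRQ0] PC=0: INC 4 -> ACC=2 [depth=1]
Event 10 (EXEC): [IRQ0] PC=1: IRET -> resume MAIN at PC=4 (depth now 0) [depth=0]
Event 11 (EXEC): [MAIN] PC=4: NOP [depth=0]
Event 12 (EXEC): [MAIN] PC=5: HALT [depth=0]
Max depth observed: 2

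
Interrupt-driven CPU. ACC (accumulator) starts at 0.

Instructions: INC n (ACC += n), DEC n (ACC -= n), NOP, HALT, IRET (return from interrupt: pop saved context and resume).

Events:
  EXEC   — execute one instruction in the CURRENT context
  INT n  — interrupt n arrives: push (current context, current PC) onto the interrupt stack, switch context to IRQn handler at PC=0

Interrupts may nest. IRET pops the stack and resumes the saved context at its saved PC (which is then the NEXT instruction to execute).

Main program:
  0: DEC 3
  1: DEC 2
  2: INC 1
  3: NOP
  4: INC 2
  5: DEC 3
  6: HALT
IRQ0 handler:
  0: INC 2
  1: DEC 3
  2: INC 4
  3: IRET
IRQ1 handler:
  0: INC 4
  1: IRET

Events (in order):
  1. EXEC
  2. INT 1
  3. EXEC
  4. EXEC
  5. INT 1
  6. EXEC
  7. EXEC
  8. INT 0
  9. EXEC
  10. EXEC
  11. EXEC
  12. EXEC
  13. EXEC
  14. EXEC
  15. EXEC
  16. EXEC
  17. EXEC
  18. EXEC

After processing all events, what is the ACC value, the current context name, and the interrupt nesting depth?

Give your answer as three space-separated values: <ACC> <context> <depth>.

Answer: 6 MAIN 0

Derivation:
Event 1 (EXEC): [MAIN] PC=0: DEC 3 -> ACC=-3
Event 2 (INT 1): INT 1 arrives: push (MAIN, PC=1), enter IRQ1 at PC=0 (depth now 1)
Event 3 (EXEC): [IRQ1] PC=0: INC 4 -> ACC=1
Event 4 (EXEC): [IRQ1] PC=1: IRET -> resume MAIN at PC=1 (depth now 0)
Event 5 (INT 1): INT 1 arrives: push (MAIN, PC=1), enter IRQ1 at PC=0 (depth now 1)
Event 6 (EXEC): [IRQ1] PC=0: INC 4 -> ACC=5
Event 7 (EXEC): [IRQ1] PC=1: IRET -> resume MAIN at PC=1 (depth now 0)
Event 8 (INT 0): INT 0 arrives: push (MAIN, PC=1), enter IRQ0 at PC=0 (depth now 1)
Event 9 (EXEC): [IRQ0] PC=0: INC 2 -> ACC=7
Event 10 (EXEC): [IRQ0] PC=1: DEC 3 -> ACC=4
Event 11 (EXEC): [IRQ0] PC=2: INC 4 -> ACC=8
Event 12 (EXEC): [IRQ0] PC=3: IRET -> resume MAIN at PC=1 (depth now 0)
Event 13 (EXEC): [MAIN] PC=1: DEC 2 -> ACC=6
Event 14 (EXEC): [MAIN] PC=2: INC 1 -> ACC=7
Event 15 (EXEC): [MAIN] PC=3: NOP
Event 16 (EXEC): [MAIN] PC=4: INC 2 -> ACC=9
Event 17 (EXEC): [MAIN] PC=5: DEC 3 -> ACC=6
Event 18 (EXEC): [MAIN] PC=6: HALT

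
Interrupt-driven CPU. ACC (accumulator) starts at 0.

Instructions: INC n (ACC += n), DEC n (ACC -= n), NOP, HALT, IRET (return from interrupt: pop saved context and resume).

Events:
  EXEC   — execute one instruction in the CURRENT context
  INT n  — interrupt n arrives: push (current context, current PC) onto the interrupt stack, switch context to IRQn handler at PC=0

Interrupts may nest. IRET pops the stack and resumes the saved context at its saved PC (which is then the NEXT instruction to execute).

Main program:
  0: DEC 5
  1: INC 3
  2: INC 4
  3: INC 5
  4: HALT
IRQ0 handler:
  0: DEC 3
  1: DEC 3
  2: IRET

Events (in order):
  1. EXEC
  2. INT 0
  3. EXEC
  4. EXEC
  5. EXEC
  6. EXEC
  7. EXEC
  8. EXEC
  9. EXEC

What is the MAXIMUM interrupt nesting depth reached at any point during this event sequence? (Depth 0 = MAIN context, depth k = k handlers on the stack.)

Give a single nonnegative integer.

Event 1 (EXEC): [MAIN] PC=0: DEC 5 -> ACC=-5 [depth=0]
Event 2 (INT 0): INT 0 arrives: push (MAIN, PC=1), enter IRQ0 at PC=0 (depth now 1) [depth=1]
Event 3 (EXEC): [IRQ0] PC=0: DEC 3 -> ACC=-8 [depth=1]
Event 4 (EXEC): [IRQ0] PC=1: DEC 3 -> ACC=-11 [depth=1]
Event 5 (EXEC): [IRQ0] PC=2: IRET -> resume MAIN at PC=1 (depth now 0) [depth=0]
Event 6 (EXEC): [MAIN] PC=1: INC 3 -> ACC=-8 [depth=0]
Event 7 (EXEC): [MAIN] PC=2: INC 4 -> ACC=-4 [depth=0]
Event 8 (EXEC): [MAIN] PC=3: INC 5 -> ACC=1 [depth=0]
Event 9 (EXEC): [MAIN] PC=4: HALT [depth=0]
Max depth observed: 1

Answer: 1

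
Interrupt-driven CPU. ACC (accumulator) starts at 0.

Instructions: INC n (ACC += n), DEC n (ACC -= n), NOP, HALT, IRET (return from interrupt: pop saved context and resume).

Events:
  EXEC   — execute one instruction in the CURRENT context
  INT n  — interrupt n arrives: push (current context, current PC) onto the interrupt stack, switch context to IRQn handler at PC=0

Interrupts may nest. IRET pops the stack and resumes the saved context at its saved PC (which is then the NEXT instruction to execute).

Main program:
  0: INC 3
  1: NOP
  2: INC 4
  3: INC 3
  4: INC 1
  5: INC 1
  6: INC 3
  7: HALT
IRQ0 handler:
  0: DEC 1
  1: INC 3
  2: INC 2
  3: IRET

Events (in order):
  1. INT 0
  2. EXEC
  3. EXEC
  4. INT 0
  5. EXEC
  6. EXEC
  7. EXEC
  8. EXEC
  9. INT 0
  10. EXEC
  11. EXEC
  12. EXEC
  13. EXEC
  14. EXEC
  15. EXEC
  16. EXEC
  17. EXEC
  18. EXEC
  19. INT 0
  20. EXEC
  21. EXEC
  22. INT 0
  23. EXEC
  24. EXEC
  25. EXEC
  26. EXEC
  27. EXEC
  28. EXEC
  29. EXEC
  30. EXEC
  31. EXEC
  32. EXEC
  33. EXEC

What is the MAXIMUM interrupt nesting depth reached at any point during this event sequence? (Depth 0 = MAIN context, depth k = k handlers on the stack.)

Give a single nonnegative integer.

Event 1 (INT 0): INT 0 arrives: push (MAIN, PC=0), enter IRQ0 at PC=0 (depth now 1) [depth=1]
Event 2 (EXEC): [IRQ0] PC=0: DEC 1 -> ACC=-1 [depth=1]
Event 3 (EXEC): [IRQ0] PC=1: INC 3 -> ACC=2 [depth=1]
Event 4 (INT 0): INT 0 arrives: push (IRQ0, PC=2), enter IRQ0 at PC=0 (depth now 2) [depth=2]
Event 5 (EXEC): [IRQ0] PC=0: DEC 1 -> ACC=1 [depth=2]
Event 6 (EXEC): [IRQ0] PC=1: INC 3 -> ACC=4 [depth=2]
Event 7 (EXEC): [IRQ0] PC=2: INC 2 -> ACC=6 [depth=2]
Event 8 (EXEC): [IRQ0] PC=3: IRET -> resume IRQ0 at PC=2 (depth now 1) [depth=1]
Event 9 (INT 0): INT 0 arrives: push (IRQ0, PC=2), enter IRQ0 at PC=0 (depth now 2) [depth=2]
Event 10 (EXEC): [IRQ0] PC=0: DEC 1 -> ACC=5 [depth=2]
Event 11 (EXEC): [IRQ0] PC=1: INC 3 -> ACC=8 [depth=2]
Event 12 (EXEC): [IRQ0] PC=2: INC 2 -> ACC=10 [depth=2]
Event 13 (EXEC): [IRQ0] PC=3: IRET -> resume IRQ0 at PC=2 (depth now 1) [depth=1]
Event 14 (EXEC): [IRQ0] PC=2: INC 2 -> ACC=12 [depth=1]
Event 15 (EXEC): [IRQ0] PC=3: IRET -> resume MAIN at PC=0 (depth now 0) [depth=0]
Event 16 (EXEC): [MAIN] PC=0: INC 3 -> ACC=15 [depth=0]
Event 17 (EXEC): [MAIN] PC=1: NOP [depth=0]
Event 18 (EXEC): [MAIN] PC=2: INC 4 -> ACC=19 [depth=0]
Event 19 (INT 0): INT 0 arrives: push (MAIN, PC=3), enter IRQ0 at PC=0 (depth now 1) [depth=1]
Event 20 (EXEC): [IRQ0] PC=0: DEC 1 -> ACC=18 [depth=1]
Event 21 (EXEC): [IRQ0] PC=1: INC 3 -> ACC=21 [depth=1]
Event 22 (INT 0): INT 0 arrives: push (IRQ0, PC=2), enter IRQ0 at PC=0 (depth now 2) [depth=2]
Event 23 (EXEC): [IRQ0] PC=0: DEC 1 -> ACC=20 [depth=2]
Event 24 (EXEC): [IRQ0] PC=1: INC 3 -> ACC=23 [depth=2]
Event 25 (EXEC): [IRQ0] PC=2: INC 2 -> ACC=25 [depth=2]
Event 26 (EXEC): [IRQ0] PC=3: IRET -> resume IRQ0 at PC=2 (depth now 1) [depth=1]
Event 27 (EXEC): [IRQ0] PC=2: INC 2 -> ACC=27 [depth=1]
Event 28 (EXEC): [IRQ0] PC=3: IRET -> resume MAIN at PC=3 (depth now 0) [depth=0]
Event 29 (EXEC): [MAIN] PC=3: INC 3 -> ACC=30 [depth=0]
Event 30 (EXEC): [MAIN] PC=4: INC 1 -> ACC=31 [depth=0]
Event 31 (EXEC): [MAIN] PC=5: INC 1 -> ACC=32 [depth=0]
Event 32 (EXEC): [MAIN] PC=6: INC 3 -> ACC=35 [depth=0]
Event 33 (EXEC): [MAIN] PC=7: HALT [depth=0]
Max depth observed: 2

Answer: 2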